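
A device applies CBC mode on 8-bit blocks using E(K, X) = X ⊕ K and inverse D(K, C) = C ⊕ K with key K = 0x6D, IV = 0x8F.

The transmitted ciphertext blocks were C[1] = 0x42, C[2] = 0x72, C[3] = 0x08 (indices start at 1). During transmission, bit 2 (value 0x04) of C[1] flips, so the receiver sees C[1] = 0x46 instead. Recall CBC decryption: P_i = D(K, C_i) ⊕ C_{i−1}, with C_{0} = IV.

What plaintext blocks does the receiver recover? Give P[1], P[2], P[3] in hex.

Only C[1] changed, to 0x46. In CBC, a change in C_i garbles P_i and flips the same bit in P_{i+1}. Decrypting the received ciphertext:
P[1]: D(K, 0x46) = 0x2B; 0x2B ⊕ 0x8F = 0xA4.
P[2]: D(K, 0x72) = 0x1F; 0x1F ⊕ 0x46 = 0x59.
P[3]: D(K, 0x08) = 0x65; 0x65 ⊕ 0x72 = 0x17.
Blocks that differ from the original plaintext: P[1], P[2].

P[1] = 0xA4, P[2] = 0x59, P[3] = 0x17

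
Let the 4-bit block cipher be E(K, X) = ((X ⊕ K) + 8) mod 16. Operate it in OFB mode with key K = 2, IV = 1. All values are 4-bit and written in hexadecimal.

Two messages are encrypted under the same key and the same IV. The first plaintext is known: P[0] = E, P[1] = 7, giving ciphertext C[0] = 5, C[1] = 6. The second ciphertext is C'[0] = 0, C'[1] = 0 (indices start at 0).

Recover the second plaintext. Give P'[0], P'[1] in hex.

In OFB with a reused IV, both messages share the same keystream S_i, so C_i ⊕ C'_i = P_i ⊕ P'_i and thus P'_i = P_i ⊕ C_i ⊕ C'_i.
P'[0]: E ⊕ 5 ⊕ 0 = B.
P'[1]: 7 ⊕ 6 ⊕ 0 = 1.

P'[0] = B, P'[1] = 1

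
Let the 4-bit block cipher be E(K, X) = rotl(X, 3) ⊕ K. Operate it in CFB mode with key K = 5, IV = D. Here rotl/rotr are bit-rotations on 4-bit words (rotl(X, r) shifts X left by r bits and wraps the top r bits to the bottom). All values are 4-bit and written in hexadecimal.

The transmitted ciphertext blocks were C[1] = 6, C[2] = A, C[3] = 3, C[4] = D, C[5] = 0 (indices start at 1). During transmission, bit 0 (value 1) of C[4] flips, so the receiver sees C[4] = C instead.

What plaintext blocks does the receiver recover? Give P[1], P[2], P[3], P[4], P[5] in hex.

CFB decryption: P_i = C_i ⊕ E(K, C_{i−1}), with C_{0} = IV.
Only C[4] changed, to C. In CFB, a change in C_i flips the same bit in P_i and garbles P_{i+1}. Decrypting the received ciphertext:
P[1]: E(K, D) = B; 6 ⊕ B = D.
P[2]: E(K, 6) = 6; A ⊕ 6 = C.
P[3]: E(K, A) = 0; 3 ⊕ 0 = 3.
P[4]: E(K, 3) = C; C ⊕ C = 0.
P[5]: E(K, C) = 3; 0 ⊕ 3 = 3.
Blocks that differ from the original plaintext: P[4], P[5].

P[1] = D, P[2] = C, P[3] = 3, P[4] = 0, P[5] = 3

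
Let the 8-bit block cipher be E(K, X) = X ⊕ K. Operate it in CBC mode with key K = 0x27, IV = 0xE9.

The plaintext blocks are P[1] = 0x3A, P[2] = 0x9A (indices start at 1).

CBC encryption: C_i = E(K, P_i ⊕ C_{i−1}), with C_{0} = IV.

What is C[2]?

C[1]: P[1] ⊕ 0xE9 = 0xD3; E(K, 0xD3) = 0xF4.
C[2]: P[2] ⊕ 0xF4 = 0x6E; E(K, 0x6E) = 0x49.

C[2] = 0x49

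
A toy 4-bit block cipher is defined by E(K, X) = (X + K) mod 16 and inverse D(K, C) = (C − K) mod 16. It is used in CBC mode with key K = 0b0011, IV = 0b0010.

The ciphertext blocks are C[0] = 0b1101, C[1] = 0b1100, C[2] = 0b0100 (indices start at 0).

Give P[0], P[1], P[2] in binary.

CBC decryption: P_i = D(K, C_i) ⊕ C_{i−1}, with C_{−1} = IV.
P[0]: D(K, 0b1101) = 0b1010; 0b1010 ⊕ 0b0010 = 0b1000.
P[1]: D(K, 0b1100) = 0b1001; 0b1001 ⊕ 0b1101 = 0b0100.
P[2]: D(K, 0b0100) = 0b0001; 0b0001 ⊕ 0b1100 = 0b1101.

P[0] = 0b1000, P[1] = 0b0100, P[2] = 0b1101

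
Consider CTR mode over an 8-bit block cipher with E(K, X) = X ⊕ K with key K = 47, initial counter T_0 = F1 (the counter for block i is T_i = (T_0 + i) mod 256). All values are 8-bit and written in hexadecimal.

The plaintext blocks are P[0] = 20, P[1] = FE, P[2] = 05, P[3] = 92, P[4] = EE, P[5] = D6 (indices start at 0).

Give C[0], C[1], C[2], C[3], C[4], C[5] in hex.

CTR encryption: S_i = E(K, T_i) where T_i is the counter for block i; C_i = P_i ⊕ S_i.
C[0]: T = F1, S = E(K, T) = B6; 20 ⊕ B6 = 96.
C[1]: T = F2, S = E(K, T) = B5; FE ⊕ B5 = 4B.
C[2]: T = F3, S = E(K, T) = B4; 05 ⊕ B4 = B1.
C[3]: T = F4, S = E(K, T) = B3; 92 ⊕ B3 = 21.
C[4]: T = F5, S = E(K, T) = B2; EE ⊕ B2 = 5C.
C[5]: T = F6, S = E(K, T) = B1; D6 ⊕ B1 = 67.

C[0] = 96, C[1] = 4B, C[2] = B1, C[3] = 21, C[4] = 5C, C[5] = 67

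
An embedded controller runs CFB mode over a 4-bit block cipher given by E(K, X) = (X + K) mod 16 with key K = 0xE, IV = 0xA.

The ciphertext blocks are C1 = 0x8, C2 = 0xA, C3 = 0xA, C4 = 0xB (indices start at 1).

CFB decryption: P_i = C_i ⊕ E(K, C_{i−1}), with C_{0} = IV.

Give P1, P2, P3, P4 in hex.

P1: E(K, 0xA) = 0x8; 0x8 ⊕ 0x8 = 0x0.
P2: E(K, 0x8) = 0x6; 0xA ⊕ 0x6 = 0xC.
P3: E(K, 0xA) = 0x8; 0xA ⊕ 0x8 = 0x2.
P4: E(K, 0xA) = 0x8; 0xB ⊕ 0x8 = 0x3.

P1 = 0x0, P2 = 0xC, P3 = 0x2, P4 = 0x3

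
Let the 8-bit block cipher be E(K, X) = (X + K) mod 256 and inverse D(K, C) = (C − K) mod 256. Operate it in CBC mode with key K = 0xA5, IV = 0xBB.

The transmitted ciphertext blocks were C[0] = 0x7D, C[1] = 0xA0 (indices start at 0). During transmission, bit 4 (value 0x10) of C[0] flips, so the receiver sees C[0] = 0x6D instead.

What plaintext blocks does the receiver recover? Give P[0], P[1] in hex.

CBC decryption: P_i = D(K, C_i) ⊕ C_{i−1}, with C_{−1} = IV.
Only C[0] changed, to 0x6D. In CBC, a change in C_i garbles P_i and flips the same bit in P_{i+1}. Decrypting the received ciphertext:
P[0]: D(K, 0x6D) = 0xC8; 0xC8 ⊕ 0xBB = 0x73.
P[1]: D(K, 0xA0) = 0xFB; 0xFB ⊕ 0x6D = 0x96.
Blocks that differ from the original plaintext: P[0], P[1].

P[0] = 0x73, P[1] = 0x96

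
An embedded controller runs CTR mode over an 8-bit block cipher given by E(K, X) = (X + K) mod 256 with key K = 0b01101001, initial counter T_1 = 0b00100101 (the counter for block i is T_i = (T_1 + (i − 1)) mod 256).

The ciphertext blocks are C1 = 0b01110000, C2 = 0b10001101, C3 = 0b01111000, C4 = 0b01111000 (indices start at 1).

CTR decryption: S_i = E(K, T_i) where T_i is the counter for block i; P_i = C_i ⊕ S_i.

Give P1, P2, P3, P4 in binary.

P1 = 0b11111110, P2 = 0b00000010, P3 = 0b11101000, P4 = 0b11101001

P1: T = 0b00100101, S = E(K, T) = 0b10001110; 0b01110000 ⊕ 0b10001110 = 0b11111110.
P2: T = 0b00100110, S = E(K, T) = 0b10001111; 0b10001101 ⊕ 0b10001111 = 0b00000010.
P3: T = 0b00100111, S = E(K, T) = 0b10010000; 0b01111000 ⊕ 0b10010000 = 0b11101000.
P4: T = 0b00101000, S = E(K, T) = 0b10010001; 0b01111000 ⊕ 0b10010001 = 0b11101001.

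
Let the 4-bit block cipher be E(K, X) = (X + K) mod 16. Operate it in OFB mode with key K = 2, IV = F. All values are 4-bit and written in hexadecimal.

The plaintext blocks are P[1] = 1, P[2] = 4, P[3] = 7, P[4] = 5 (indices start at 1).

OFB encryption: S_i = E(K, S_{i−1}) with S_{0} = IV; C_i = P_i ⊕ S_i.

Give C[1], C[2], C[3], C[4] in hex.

C[1] = 0, C[2] = 7, C[3] = 2, C[4] = 2

C[1]: S = E(K, F) = 1; 1 ⊕ 1 = 0.
C[2]: S = E(K, 1) = 3; 4 ⊕ 3 = 7.
C[3]: S = E(K, 3) = 5; 7 ⊕ 5 = 2.
C[4]: S = E(K, 5) = 7; 5 ⊕ 7 = 2.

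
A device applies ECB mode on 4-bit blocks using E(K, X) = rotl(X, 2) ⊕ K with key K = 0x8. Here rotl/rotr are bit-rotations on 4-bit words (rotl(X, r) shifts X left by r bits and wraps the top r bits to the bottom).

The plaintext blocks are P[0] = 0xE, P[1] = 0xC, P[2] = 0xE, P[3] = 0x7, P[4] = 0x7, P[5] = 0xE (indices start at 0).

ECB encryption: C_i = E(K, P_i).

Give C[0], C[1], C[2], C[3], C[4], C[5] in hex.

C[0]: E(K, 0xE) = 0x3.
C[1]: E(K, 0xC) = 0xB.
C[2]: E(K, 0xE) = 0x3.
C[3]: E(K, 0x7) = 0x5.
C[4]: E(K, 0x7) = 0x5.
C[5]: E(K, 0xE) = 0x3.

C[0] = 0x3, C[1] = 0xB, C[2] = 0x3, C[3] = 0x5, C[4] = 0x5, C[5] = 0x3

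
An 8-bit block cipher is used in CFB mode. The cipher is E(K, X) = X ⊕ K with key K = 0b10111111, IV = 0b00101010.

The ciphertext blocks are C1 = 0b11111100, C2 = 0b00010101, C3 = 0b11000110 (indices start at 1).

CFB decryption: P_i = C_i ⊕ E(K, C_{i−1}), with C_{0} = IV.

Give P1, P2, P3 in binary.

P1 = 0b01101001, P2 = 0b01010110, P3 = 0b01101100

P1: E(K, 0b00101010) = 0b10010101; 0b11111100 ⊕ 0b10010101 = 0b01101001.
P2: E(K, 0b11111100) = 0b01000011; 0b00010101 ⊕ 0b01000011 = 0b01010110.
P3: E(K, 0b00010101) = 0b10101010; 0b11000110 ⊕ 0b10101010 = 0b01101100.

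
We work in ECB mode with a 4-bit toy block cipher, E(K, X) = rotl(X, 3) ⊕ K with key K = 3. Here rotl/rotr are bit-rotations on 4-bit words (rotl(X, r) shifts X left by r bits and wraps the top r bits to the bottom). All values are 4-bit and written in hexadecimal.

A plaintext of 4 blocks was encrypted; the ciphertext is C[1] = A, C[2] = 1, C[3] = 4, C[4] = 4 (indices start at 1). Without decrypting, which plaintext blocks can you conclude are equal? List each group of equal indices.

P[3] = P[4]

ECB encrypts each block independently with the same key, so equal ciphertext blocks imply equal plaintext blocks.
C[3] = C[4] = 4, so P[3] = P[4].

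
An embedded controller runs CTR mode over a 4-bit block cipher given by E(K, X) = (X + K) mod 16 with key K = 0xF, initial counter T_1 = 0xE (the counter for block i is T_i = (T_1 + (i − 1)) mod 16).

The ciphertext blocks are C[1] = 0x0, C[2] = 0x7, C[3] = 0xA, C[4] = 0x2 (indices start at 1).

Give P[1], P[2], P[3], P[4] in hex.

P[1] = 0xD, P[2] = 0x9, P[3] = 0x5, P[4] = 0x2

CTR decryption: S_i = E(K, T_i) where T_i is the counter for block i; P_i = C_i ⊕ S_i.
P[1]: T = 0xE, S = E(K, T) = 0xD; 0x0 ⊕ 0xD = 0xD.
P[2]: T = 0xF, S = E(K, T) = 0xE; 0x7 ⊕ 0xE = 0x9.
P[3]: T = 0x0, S = E(K, T) = 0xF; 0xA ⊕ 0xF = 0x5.
P[4]: T = 0x1, S = E(K, T) = 0x0; 0x2 ⊕ 0x0 = 0x2.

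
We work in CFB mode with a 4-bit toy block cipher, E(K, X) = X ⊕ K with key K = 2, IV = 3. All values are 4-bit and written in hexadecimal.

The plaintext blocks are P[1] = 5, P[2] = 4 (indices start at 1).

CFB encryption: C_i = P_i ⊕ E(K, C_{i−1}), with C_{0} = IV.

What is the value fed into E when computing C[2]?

4

C[1]: E(K, 3) = 1; 5 ⊕ 1 = 4.
C[2]: E(K, 4) = 6; 4 ⊕ 6 = 2.
So the input to E for block [2] is 4.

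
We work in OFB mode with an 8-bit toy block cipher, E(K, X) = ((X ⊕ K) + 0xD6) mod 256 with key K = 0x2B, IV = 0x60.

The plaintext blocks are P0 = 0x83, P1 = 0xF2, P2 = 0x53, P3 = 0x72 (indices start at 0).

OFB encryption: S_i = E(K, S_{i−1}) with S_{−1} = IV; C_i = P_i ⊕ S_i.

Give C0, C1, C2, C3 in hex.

C0: S = E(K, 0x60) = 0x21; 0x83 ⊕ 0x21 = 0xA2.
C1: S = E(K, 0x21) = 0xE0; 0xF2 ⊕ 0xE0 = 0x12.
C2: S = E(K, 0xE0) = 0xA1; 0x53 ⊕ 0xA1 = 0xF2.
C3: S = E(K, 0xA1) = 0x60; 0x72 ⊕ 0x60 = 0x12.

C0 = 0xA2, C1 = 0x12, C2 = 0xF2, C3 = 0x12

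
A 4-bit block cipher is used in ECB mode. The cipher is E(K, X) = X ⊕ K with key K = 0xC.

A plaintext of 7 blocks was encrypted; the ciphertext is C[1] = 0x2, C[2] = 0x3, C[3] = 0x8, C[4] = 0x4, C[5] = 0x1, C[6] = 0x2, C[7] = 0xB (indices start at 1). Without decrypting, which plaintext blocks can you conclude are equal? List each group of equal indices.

ECB encrypts each block independently with the same key, so equal ciphertext blocks imply equal plaintext blocks.
C[1] = C[6] = 0x2, so P[1] = P[6].

P[1] = P[6]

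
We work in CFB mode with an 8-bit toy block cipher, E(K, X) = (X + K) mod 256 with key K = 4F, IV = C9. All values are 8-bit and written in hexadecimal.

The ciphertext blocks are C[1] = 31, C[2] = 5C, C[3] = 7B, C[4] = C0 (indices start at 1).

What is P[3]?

P[3] = D0

CFB decryption: P_i = C_i ⊕ E(K, C_{i−1}), with C_{0} = IV.
P[3]: E(K, 5C) = AB; 7B ⊕ AB = D0.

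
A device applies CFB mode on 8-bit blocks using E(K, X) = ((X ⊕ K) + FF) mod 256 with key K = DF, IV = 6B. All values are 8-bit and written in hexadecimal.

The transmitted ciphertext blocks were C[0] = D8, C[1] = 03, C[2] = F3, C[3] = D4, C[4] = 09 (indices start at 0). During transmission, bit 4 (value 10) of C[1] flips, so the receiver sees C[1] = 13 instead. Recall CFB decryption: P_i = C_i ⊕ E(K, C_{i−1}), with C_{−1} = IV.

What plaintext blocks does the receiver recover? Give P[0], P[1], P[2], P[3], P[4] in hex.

Only C[1] changed, to 13. In CFB, a change in C_i flips the same bit in P_i and garbles P_{i+1}. Decrypting the received ciphertext:
P[0]: E(K, 6B) = B3; D8 ⊕ B3 = 6B.
P[1]: E(K, D8) = 06; 13 ⊕ 06 = 15.
P[2]: E(K, 13) = CB; F3 ⊕ CB = 38.
P[3]: E(K, F3) = 2B; D4 ⊕ 2B = FF.
P[4]: E(K, D4) = 0A; 09 ⊕ 0A = 03.
Blocks that differ from the original plaintext: P[1], P[2].

P[0] = 6B, P[1] = 15, P[2] = 38, P[3] = FF, P[4] = 03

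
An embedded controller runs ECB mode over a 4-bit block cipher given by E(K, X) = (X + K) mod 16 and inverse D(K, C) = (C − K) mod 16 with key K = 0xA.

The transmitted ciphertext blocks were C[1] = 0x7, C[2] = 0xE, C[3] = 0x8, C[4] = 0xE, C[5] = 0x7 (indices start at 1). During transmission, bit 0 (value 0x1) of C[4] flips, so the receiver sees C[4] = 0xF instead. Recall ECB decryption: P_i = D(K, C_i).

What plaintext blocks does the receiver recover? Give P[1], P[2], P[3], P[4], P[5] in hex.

Only C[4] changed, to 0xF. In ECB, a change in C_i affects only P_i. Decrypting the received ciphertext:
P[1]: D(K, 0x7) = 0xD.
P[2]: D(K, 0xE) = 0x4.
P[3]: D(K, 0x8) = 0xE.
P[4]: D(K, 0xF) = 0x5.
P[5]: D(K, 0x7) = 0xD.
Blocks that differ from the original plaintext: P[4].

P[1] = 0xD, P[2] = 0x4, P[3] = 0xE, P[4] = 0x5, P[5] = 0xD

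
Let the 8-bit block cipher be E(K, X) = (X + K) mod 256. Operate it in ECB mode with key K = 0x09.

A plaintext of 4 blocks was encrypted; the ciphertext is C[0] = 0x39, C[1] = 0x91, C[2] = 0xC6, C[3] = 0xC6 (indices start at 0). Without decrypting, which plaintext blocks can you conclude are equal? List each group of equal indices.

ECB encrypts each block independently with the same key, so equal ciphertext blocks imply equal plaintext blocks.
C[2] = C[3] = 0xC6, so P[2] = P[3].

P[2] = P[3]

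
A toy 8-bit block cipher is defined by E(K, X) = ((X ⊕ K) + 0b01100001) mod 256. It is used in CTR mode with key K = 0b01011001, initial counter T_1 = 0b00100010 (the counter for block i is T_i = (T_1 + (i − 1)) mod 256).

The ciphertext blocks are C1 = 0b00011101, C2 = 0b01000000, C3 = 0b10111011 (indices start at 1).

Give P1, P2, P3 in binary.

CTR decryption: S_i = E(K, T_i) where T_i is the counter for block i; P_i = C_i ⊕ S_i.
P1: T = 0b00100010, S = E(K, T) = 0b11011100; 0b00011101 ⊕ 0b11011100 = 0b11000001.
P2: T = 0b00100011, S = E(K, T) = 0b11011011; 0b01000000 ⊕ 0b11011011 = 0b10011011.
P3: T = 0b00100100, S = E(K, T) = 0b11011110; 0b10111011 ⊕ 0b11011110 = 0b01100101.

P1 = 0b11000001, P2 = 0b10011011, P3 = 0b01100101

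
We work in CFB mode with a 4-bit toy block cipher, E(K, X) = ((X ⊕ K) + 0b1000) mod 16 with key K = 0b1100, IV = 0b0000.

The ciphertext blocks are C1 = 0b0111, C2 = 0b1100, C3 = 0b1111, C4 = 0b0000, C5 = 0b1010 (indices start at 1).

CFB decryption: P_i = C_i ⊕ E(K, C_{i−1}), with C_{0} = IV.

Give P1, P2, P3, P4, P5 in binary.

P1: E(K, 0b0000) = 0b0100; 0b0111 ⊕ 0b0100 = 0b0011.
P2: E(K, 0b0111) = 0b0011; 0b1100 ⊕ 0b0011 = 0b1111.
P3: E(K, 0b1100) = 0b1000; 0b1111 ⊕ 0b1000 = 0b0111.
P4: E(K, 0b1111) = 0b1011; 0b0000 ⊕ 0b1011 = 0b1011.
P5: E(K, 0b0000) = 0b0100; 0b1010 ⊕ 0b0100 = 0b1110.

P1 = 0b0011, P2 = 0b1111, P3 = 0b0111, P4 = 0b1011, P5 = 0b1110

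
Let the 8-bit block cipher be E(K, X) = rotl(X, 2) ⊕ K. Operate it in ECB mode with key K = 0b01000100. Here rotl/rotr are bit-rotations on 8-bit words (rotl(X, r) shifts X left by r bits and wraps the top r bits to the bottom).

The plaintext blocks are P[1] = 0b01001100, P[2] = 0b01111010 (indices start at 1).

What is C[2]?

C[2] = 0b10101101

ECB encryption: C_i = E(K, P_i).
C[2]: E(K, 0b01111010) = 0b10101101.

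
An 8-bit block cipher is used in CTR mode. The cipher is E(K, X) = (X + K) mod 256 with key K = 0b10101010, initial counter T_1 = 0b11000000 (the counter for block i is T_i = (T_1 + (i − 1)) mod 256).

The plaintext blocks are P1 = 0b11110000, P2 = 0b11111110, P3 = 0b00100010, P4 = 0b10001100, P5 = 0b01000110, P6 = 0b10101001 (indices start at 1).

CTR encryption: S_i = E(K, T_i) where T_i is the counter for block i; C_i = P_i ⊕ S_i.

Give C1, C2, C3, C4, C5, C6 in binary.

C1: T = 0b11000000, S = E(K, T) = 0b01101010; 0b11110000 ⊕ 0b01101010 = 0b10011010.
C2: T = 0b11000001, S = E(K, T) = 0b01101011; 0b11111110 ⊕ 0b01101011 = 0b10010101.
C3: T = 0b11000010, S = E(K, T) = 0b01101100; 0b00100010 ⊕ 0b01101100 = 0b01001110.
C4: T = 0b11000011, S = E(K, T) = 0b01101101; 0b10001100 ⊕ 0b01101101 = 0b11100001.
C5: T = 0b11000100, S = E(K, T) = 0b01101110; 0b01000110 ⊕ 0b01101110 = 0b00101000.
C6: T = 0b11000101, S = E(K, T) = 0b01101111; 0b10101001 ⊕ 0b01101111 = 0b11000110.

C1 = 0b10011010, C2 = 0b10010101, C3 = 0b01001110, C4 = 0b11100001, C5 = 0b00101000, C6 = 0b11000110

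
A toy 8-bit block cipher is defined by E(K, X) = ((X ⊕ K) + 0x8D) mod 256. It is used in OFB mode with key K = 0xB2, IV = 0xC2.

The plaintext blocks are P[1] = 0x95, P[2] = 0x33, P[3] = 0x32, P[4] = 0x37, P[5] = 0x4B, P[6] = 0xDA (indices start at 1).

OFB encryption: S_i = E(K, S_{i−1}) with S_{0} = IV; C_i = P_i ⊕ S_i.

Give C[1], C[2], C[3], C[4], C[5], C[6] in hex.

C[1]: S = E(K, 0xC2) = 0xFD; 0x95 ⊕ 0xFD = 0x68.
C[2]: S = E(K, 0xFD) = 0xDC; 0x33 ⊕ 0xDC = 0xEF.
C[3]: S = E(K, 0xDC) = 0xFB; 0x32 ⊕ 0xFB = 0xC9.
C[4]: S = E(K, 0xFB) = 0xD6; 0x37 ⊕ 0xD6 = 0xE1.
C[5]: S = E(K, 0xD6) = 0xF1; 0x4B ⊕ 0xF1 = 0xBA.
C[6]: S = E(K, 0xF1) = 0xD0; 0xDA ⊕ 0xD0 = 0x0A.

C[1] = 0x68, C[2] = 0xEF, C[3] = 0xC9, C[4] = 0xE1, C[5] = 0xBA, C[6] = 0x0A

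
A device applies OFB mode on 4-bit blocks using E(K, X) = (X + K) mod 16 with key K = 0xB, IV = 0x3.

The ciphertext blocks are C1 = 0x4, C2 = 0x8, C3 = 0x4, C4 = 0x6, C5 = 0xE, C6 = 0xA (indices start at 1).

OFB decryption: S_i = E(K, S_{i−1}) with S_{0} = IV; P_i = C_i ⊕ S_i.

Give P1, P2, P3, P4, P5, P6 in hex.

P1 = 0xA, P2 = 0x1, P3 = 0x0, P4 = 0x9, P5 = 0x4, P6 = 0xF

P1: S = E(K, 0x3) = 0xE; 0x4 ⊕ 0xE = 0xA.
P2: S = E(K, 0xE) = 0x9; 0x8 ⊕ 0x9 = 0x1.
P3: S = E(K, 0x9) = 0x4; 0x4 ⊕ 0x4 = 0x0.
P4: S = E(K, 0x4) = 0xF; 0x6 ⊕ 0xF = 0x9.
P5: S = E(K, 0xF) = 0xA; 0xE ⊕ 0xA = 0x4.
P6: S = E(K, 0xA) = 0x5; 0xA ⊕ 0x5 = 0xF.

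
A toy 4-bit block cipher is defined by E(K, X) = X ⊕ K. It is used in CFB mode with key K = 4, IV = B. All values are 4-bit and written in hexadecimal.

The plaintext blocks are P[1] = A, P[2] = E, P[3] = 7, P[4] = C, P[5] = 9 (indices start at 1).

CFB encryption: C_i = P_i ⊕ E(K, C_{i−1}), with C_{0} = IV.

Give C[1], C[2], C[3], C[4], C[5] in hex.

C[1]: E(K, B) = F; A ⊕ F = 5.
C[2]: E(K, 5) = 1; E ⊕ 1 = F.
C[3]: E(K, F) = B; 7 ⊕ B = C.
C[4]: E(K, C) = 8; C ⊕ 8 = 4.
C[5]: E(K, 4) = 0; 9 ⊕ 0 = 9.

C[1] = 5, C[2] = F, C[3] = C, C[4] = 4, C[5] = 9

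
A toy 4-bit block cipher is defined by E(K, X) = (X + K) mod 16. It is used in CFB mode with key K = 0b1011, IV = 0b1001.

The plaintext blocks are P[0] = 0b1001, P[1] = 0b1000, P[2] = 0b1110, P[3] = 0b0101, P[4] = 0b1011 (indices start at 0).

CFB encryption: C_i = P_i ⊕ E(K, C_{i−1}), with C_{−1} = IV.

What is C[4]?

C[0]: E(K, 0b1001) = 0b0100; 0b1001 ⊕ 0b0100 = 0b1101.
C[1]: E(K, 0b1101) = 0b1000; 0b1000 ⊕ 0b1000 = 0b0000.
C[2]: E(K, 0b0000) = 0b1011; 0b1110 ⊕ 0b1011 = 0b0101.
C[3]: E(K, 0b0101) = 0b0000; 0b0101 ⊕ 0b0000 = 0b0101.
C[4]: E(K, 0b0101) = 0b0000; 0b1011 ⊕ 0b0000 = 0b1011.

C[4] = 0b1011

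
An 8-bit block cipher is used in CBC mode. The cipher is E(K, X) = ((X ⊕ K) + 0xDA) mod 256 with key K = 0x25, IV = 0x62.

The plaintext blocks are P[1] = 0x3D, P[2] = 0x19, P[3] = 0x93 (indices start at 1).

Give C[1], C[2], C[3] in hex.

C[1] = 0x54, C[2] = 0x42, C[3] = 0xCE

CBC encryption: C_i = E(K, P_i ⊕ C_{i−1}), with C_{0} = IV.
C[1]: P[1] ⊕ 0x62 = 0x5F; E(K, 0x5F) = 0x54.
C[2]: P[2] ⊕ 0x54 = 0x4D; E(K, 0x4D) = 0x42.
C[3]: P[3] ⊕ 0x42 = 0xD1; E(K, 0xD1) = 0xCE.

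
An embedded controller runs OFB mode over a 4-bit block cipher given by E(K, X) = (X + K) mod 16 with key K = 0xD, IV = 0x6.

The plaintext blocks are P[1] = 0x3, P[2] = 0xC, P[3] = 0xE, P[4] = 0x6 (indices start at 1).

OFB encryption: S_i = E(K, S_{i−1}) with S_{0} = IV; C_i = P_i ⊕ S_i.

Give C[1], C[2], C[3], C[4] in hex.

C[1] = 0x0, C[2] = 0xC, C[3] = 0x3, C[4] = 0xC

C[1]: S = E(K, 0x6) = 0x3; 0x3 ⊕ 0x3 = 0x0.
C[2]: S = E(K, 0x3) = 0x0; 0xC ⊕ 0x0 = 0xC.
C[3]: S = E(K, 0x0) = 0xD; 0xE ⊕ 0xD = 0x3.
C[4]: S = E(K, 0xD) = 0xA; 0x6 ⊕ 0xA = 0xC.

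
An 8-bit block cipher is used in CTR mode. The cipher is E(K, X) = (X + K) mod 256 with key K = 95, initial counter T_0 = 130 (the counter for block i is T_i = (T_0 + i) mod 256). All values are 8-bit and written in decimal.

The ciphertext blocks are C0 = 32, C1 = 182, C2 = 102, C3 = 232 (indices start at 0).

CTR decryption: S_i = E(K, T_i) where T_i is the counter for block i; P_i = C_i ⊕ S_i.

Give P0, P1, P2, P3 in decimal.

P0 = 193, P1 = 84, P2 = 133, P3 = 12

P0: T = 130, S = E(K, T) = 225; 32 ⊕ 225 = 193.
P1: T = 131, S = E(K, T) = 226; 182 ⊕ 226 = 84.
P2: T = 132, S = E(K, T) = 227; 102 ⊕ 227 = 133.
P3: T = 133, S = E(K, T) = 228; 232 ⊕ 228 = 12.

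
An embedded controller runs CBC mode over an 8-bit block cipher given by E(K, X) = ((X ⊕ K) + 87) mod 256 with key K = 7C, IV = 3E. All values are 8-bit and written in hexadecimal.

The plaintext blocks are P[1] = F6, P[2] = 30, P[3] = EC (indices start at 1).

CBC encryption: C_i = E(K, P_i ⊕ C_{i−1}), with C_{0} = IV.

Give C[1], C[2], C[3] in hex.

C[1] = 3B, C[2] = FE, C[3] = F5

C[1]: P[1] ⊕ 3E = C8; E(K, C8) = 3B.
C[2]: P[2] ⊕ 3B = 0B; E(K, 0B) = FE.
C[3]: P[3] ⊕ FE = 12; E(K, 12) = F5.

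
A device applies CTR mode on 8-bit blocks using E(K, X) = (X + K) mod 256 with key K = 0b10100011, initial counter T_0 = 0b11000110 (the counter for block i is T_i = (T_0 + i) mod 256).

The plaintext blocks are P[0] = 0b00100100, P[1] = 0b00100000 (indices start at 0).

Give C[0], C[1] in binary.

C[0] = 0b01001101, C[1] = 0b01001010

CTR encryption: S_i = E(K, T_i) where T_i is the counter for block i; C_i = P_i ⊕ S_i.
C[0]: T = 0b11000110, S = E(K, T) = 0b01101001; 0b00100100 ⊕ 0b01101001 = 0b01001101.
C[1]: T = 0b11000111, S = E(K, T) = 0b01101010; 0b00100000 ⊕ 0b01101010 = 0b01001010.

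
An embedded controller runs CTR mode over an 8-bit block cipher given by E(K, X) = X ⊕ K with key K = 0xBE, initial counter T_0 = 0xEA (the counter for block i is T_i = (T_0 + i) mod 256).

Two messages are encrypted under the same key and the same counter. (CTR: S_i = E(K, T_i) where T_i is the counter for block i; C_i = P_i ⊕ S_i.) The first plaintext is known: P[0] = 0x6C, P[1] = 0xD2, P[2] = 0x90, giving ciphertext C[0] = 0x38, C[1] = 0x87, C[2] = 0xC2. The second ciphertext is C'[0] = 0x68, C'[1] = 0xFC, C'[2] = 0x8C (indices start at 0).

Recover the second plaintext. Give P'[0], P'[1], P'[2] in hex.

P'[0] = 0x3C, P'[1] = 0xA9, P'[2] = 0xDE

In CTR with a reused counter, both messages share the same keystream S_i, so C_i ⊕ C'_i = P_i ⊕ P'_i and thus P'_i = P_i ⊕ C_i ⊕ C'_i.
P'[0]: 0x6C ⊕ 0x38 ⊕ 0x68 = 0x3C.
P'[1]: 0xD2 ⊕ 0x87 ⊕ 0xFC = 0xA9.
P'[2]: 0x90 ⊕ 0xC2 ⊕ 0x8C = 0xDE.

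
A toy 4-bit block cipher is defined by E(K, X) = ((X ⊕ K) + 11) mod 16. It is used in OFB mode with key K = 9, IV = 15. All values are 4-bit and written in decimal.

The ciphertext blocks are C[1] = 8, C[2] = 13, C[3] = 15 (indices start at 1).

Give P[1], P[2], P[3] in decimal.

P[1] = 9, P[2] = 14, P[3] = 10

OFB decryption: S_i = E(K, S_{i−1}) with S_{0} = IV; P_i = C_i ⊕ S_i.
P[1]: S = E(K, 15) = 1; 8 ⊕ 1 = 9.
P[2]: S = E(K, 1) = 3; 13 ⊕ 3 = 14.
P[3]: S = E(K, 3) = 5; 15 ⊕ 5 = 10.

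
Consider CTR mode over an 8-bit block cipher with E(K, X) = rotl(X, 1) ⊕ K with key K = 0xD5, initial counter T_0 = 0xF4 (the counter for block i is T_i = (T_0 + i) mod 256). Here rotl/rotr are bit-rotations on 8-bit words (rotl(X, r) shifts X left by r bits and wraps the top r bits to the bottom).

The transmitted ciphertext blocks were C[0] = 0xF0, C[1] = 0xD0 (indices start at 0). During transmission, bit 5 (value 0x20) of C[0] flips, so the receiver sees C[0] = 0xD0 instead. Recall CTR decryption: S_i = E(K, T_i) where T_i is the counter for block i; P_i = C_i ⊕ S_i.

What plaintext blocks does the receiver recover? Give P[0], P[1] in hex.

P[0] = 0xEC, P[1] = 0xEE

Only C[0] changed, to 0xD0. In CTR, a change in C_i flips the same bit in P_i only; the keystream is unaffected. Decrypting the received ciphertext:
P[0]: T = 0xF4, S = E(K, T) = 0x3C; 0xD0 ⊕ 0x3C = 0xEC.
P[1]: T = 0xF5, S = E(K, T) = 0x3E; 0xD0 ⊕ 0x3E = 0xEE.
Blocks that differ from the original plaintext: P[0].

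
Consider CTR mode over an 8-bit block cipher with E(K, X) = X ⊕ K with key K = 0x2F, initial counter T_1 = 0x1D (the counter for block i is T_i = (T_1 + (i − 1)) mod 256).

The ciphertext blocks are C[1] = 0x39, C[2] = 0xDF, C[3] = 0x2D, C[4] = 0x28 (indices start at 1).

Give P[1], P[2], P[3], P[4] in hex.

P[1] = 0x0B, P[2] = 0xEE, P[3] = 0x1D, P[4] = 0x27

CTR decryption: S_i = E(K, T_i) where T_i is the counter for block i; P_i = C_i ⊕ S_i.
P[1]: T = 0x1D, S = E(K, T) = 0x32; 0x39 ⊕ 0x32 = 0x0B.
P[2]: T = 0x1E, S = E(K, T) = 0x31; 0xDF ⊕ 0x31 = 0xEE.
P[3]: T = 0x1F, S = E(K, T) = 0x30; 0x2D ⊕ 0x30 = 0x1D.
P[4]: T = 0x20, S = E(K, T) = 0x0F; 0x28 ⊕ 0x0F = 0x27.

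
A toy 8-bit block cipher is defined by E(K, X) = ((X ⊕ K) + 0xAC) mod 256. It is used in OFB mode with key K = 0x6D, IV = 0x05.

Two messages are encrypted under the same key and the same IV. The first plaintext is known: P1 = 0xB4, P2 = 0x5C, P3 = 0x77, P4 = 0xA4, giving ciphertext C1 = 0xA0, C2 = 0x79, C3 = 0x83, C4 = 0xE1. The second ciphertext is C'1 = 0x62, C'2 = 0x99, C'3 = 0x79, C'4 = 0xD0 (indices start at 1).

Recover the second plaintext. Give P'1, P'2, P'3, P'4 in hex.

In OFB with a reused IV, both messages share the same keystream S_i, so C_i ⊕ C'_i = P_i ⊕ P'_i and thus P'_i = P_i ⊕ C_i ⊕ C'_i.
P'1: 0xB4 ⊕ 0xA0 ⊕ 0x62 = 0x76.
P'2: 0x5C ⊕ 0x79 ⊕ 0x99 = 0xBC.
P'3: 0x77 ⊕ 0x83 ⊕ 0x79 = 0x8D.
P'4: 0xA4 ⊕ 0xE1 ⊕ 0xD0 = 0x95.

P'1 = 0x76, P'2 = 0xBC, P'3 = 0x8D, P'4 = 0x95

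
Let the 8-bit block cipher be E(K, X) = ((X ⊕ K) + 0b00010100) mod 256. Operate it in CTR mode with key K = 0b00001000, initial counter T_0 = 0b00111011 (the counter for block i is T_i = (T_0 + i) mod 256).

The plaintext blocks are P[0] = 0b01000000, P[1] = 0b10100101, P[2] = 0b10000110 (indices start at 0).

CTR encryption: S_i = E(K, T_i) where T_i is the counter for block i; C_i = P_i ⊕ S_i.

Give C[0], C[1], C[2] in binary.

C[0]: T = 0b00111011, S = E(K, T) = 0b01000111; 0b01000000 ⊕ 0b01000111 = 0b00000111.
C[1]: T = 0b00111100, S = E(K, T) = 0b01001000; 0b10100101 ⊕ 0b01001000 = 0b11101101.
C[2]: T = 0b00111101, S = E(K, T) = 0b01001001; 0b10000110 ⊕ 0b01001001 = 0b11001111.

C[0] = 0b00000111, C[1] = 0b11101101, C[2] = 0b11001111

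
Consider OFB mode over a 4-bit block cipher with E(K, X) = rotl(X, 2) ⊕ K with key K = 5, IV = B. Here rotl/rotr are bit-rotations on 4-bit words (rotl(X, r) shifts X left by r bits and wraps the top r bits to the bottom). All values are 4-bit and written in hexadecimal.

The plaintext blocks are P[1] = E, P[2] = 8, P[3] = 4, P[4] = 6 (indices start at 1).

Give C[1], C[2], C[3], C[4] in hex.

C[1] = 5, C[2] = 3, C[3] = F, C[4] = D

OFB encryption: S_i = E(K, S_{i−1}) with S_{0} = IV; C_i = P_i ⊕ S_i.
C[1]: S = E(K, B) = B; E ⊕ B = 5.
C[2]: S = E(K, B) = B; 8 ⊕ B = 3.
C[3]: S = E(K, B) = B; 4 ⊕ B = F.
C[4]: S = E(K, B) = B; 6 ⊕ B = D.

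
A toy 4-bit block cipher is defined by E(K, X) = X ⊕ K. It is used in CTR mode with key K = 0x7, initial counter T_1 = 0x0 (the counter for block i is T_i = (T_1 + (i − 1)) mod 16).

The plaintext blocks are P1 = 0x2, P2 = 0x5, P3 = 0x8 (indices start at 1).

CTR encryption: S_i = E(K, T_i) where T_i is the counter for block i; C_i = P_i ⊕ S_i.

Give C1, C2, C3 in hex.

C1: T = 0x0, S = E(K, T) = 0x7; 0x2 ⊕ 0x7 = 0x5.
C2: T = 0x1, S = E(K, T) = 0x6; 0x5 ⊕ 0x6 = 0x3.
C3: T = 0x2, S = E(K, T) = 0x5; 0x8 ⊕ 0x5 = 0xD.

C1 = 0x5, C2 = 0x3, C3 = 0xD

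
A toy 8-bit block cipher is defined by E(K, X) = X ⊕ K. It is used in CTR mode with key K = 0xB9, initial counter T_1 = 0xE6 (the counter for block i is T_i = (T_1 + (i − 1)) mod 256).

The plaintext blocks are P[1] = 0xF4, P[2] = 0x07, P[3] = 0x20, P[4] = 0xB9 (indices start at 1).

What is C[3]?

C[3] = 0x71

CTR encryption: S_i = E(K, T_i) where T_i is the counter for block i; C_i = P_i ⊕ S_i.
C[1]: T = 0xE6, S = E(K, T) = 0x5F; 0xF4 ⊕ 0x5F = 0xAB.
C[2]: T = 0xE7, S = E(K, T) = 0x5E; 0x07 ⊕ 0x5E = 0x59.
C[3]: T = 0xE8, S = E(K, T) = 0x51; 0x20 ⊕ 0x51 = 0x71.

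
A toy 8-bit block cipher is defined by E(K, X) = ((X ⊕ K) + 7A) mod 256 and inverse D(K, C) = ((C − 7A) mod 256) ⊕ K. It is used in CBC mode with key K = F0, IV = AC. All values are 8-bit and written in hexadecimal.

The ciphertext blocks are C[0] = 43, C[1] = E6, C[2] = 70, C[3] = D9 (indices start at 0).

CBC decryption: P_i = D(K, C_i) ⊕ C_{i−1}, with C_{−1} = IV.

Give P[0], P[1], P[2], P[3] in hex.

P[0]: D(K, 43) = 39; 39 ⊕ AC = 95.
P[1]: D(K, E6) = 9C; 9C ⊕ 43 = DF.
P[2]: D(K, 70) = 06; 06 ⊕ E6 = E0.
P[3]: D(K, D9) = AF; AF ⊕ 70 = DF.

P[0] = 95, P[1] = DF, P[2] = E0, P[3] = DF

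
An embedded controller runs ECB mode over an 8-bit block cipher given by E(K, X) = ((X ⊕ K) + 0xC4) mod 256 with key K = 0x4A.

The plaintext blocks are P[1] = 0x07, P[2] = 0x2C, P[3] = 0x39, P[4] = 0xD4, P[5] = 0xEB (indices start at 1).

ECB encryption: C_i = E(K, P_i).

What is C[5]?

C[5]: E(K, 0xEB) = 0x65.

C[5] = 0x65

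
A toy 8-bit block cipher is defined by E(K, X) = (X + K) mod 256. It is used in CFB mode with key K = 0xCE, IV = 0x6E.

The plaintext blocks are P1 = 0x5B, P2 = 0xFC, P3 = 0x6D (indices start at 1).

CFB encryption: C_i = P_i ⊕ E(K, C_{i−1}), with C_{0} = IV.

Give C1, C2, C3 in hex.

C1: E(K, 0x6E) = 0x3C; 0x5B ⊕ 0x3C = 0x67.
C2: E(K, 0x67) = 0x35; 0xFC ⊕ 0x35 = 0xC9.
C3: E(K, 0xC9) = 0x97; 0x6D ⊕ 0x97 = 0xFA.

C1 = 0x67, C2 = 0xC9, C3 = 0xFA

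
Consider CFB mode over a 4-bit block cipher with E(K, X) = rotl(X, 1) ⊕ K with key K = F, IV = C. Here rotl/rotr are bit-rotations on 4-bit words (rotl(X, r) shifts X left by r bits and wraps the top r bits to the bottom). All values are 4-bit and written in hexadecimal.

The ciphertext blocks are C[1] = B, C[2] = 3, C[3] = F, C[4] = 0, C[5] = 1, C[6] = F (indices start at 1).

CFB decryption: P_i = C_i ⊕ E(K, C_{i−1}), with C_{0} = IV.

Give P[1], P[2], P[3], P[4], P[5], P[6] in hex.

P[1]: E(K, C) = 6; B ⊕ 6 = D.
P[2]: E(K, B) = 8; 3 ⊕ 8 = B.
P[3]: E(K, 3) = 9; F ⊕ 9 = 6.
P[4]: E(K, F) = 0; 0 ⊕ 0 = 0.
P[5]: E(K, 0) = F; 1 ⊕ F = E.
P[6]: E(K, 1) = D; F ⊕ D = 2.

P[1] = D, P[2] = B, P[3] = 6, P[4] = 0, P[5] = E, P[6] = 2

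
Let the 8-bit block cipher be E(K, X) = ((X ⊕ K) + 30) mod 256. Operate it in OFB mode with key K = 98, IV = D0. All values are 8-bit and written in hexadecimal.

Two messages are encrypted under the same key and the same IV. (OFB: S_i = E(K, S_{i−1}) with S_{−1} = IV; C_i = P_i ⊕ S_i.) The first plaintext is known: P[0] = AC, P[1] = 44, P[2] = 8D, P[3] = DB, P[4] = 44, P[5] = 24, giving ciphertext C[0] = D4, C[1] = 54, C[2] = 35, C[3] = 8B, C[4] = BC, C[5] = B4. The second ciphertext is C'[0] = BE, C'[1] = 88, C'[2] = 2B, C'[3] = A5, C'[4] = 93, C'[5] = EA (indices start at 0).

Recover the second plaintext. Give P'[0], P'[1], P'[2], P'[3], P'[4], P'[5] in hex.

In OFB with a reused IV, both messages share the same keystream S_i, so C_i ⊕ C'_i = P_i ⊕ P'_i and thus P'_i = P_i ⊕ C_i ⊕ C'_i.
P'[0]: AC ⊕ D4 ⊕ BE = C6.
P'[1]: 44 ⊕ 54 ⊕ 88 = 98.
P'[2]: 8D ⊕ 35 ⊕ 2B = 93.
P'[3]: DB ⊕ 8B ⊕ A5 = F5.
P'[4]: 44 ⊕ BC ⊕ 93 = 6B.
P'[5]: 24 ⊕ B4 ⊕ EA = 7A.

P'[0] = C6, P'[1] = 98, P'[2] = 93, P'[3] = F5, P'[4] = 6B, P'[5] = 7A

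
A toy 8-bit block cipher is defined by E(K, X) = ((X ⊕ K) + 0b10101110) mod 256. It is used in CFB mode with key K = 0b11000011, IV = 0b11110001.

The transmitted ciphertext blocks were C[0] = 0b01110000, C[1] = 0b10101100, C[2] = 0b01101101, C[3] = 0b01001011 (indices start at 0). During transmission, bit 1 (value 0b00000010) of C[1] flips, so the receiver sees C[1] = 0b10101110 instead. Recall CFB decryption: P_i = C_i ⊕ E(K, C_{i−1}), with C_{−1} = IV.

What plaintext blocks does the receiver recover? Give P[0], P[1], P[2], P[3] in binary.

Only C[1] changed, to 0b10101110. In CFB, a change in C_i flips the same bit in P_i and garbles P_{i+1}. Decrypting the received ciphertext:
P[0]: E(K, 0b11110001) = 0b11100000; 0b01110000 ⊕ 0b11100000 = 0b10010000.
P[1]: E(K, 0b01110000) = 0b01100001; 0b10101110 ⊕ 0b01100001 = 0b11001111.
P[2]: E(K, 0b10101110) = 0b00011011; 0b01101101 ⊕ 0b00011011 = 0b01110110.
P[3]: E(K, 0b01101101) = 0b01011100; 0b01001011 ⊕ 0b01011100 = 0b00010111.
Blocks that differ from the original plaintext: P[1], P[2].

P[0] = 0b10010000, P[1] = 0b11001111, P[2] = 0b01110110, P[3] = 0b00010111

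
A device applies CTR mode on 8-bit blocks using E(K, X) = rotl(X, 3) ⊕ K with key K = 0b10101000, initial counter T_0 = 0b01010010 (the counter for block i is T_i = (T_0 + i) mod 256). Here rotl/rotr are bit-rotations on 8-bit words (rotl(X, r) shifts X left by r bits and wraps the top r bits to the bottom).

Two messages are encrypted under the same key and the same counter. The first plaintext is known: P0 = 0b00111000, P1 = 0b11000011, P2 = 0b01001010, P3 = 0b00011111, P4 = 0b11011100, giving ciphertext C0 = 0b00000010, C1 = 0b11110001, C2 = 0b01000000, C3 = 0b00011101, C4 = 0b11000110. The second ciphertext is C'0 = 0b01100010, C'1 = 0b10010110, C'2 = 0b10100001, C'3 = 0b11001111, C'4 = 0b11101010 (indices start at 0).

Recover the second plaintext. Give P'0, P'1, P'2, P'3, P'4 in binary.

In CTR with a reused counter, both messages share the same keystream S_i, so C_i ⊕ C'_i = P_i ⊕ P'_i and thus P'_i = P_i ⊕ C_i ⊕ C'_i.
P'0: 0b00111000 ⊕ 0b00000010 ⊕ 0b01100010 = 0b01011000.
P'1: 0b11000011 ⊕ 0b11110001 ⊕ 0b10010110 = 0b10100100.
P'2: 0b01001010 ⊕ 0b01000000 ⊕ 0b10100001 = 0b10101011.
P'3: 0b00011111 ⊕ 0b00011101 ⊕ 0b11001111 = 0b11001101.
P'4: 0b11011100 ⊕ 0b11000110 ⊕ 0b11101010 = 0b11110000.

P'0 = 0b01011000, P'1 = 0b10100100, P'2 = 0b10101011, P'3 = 0b11001101, P'4 = 0b11110000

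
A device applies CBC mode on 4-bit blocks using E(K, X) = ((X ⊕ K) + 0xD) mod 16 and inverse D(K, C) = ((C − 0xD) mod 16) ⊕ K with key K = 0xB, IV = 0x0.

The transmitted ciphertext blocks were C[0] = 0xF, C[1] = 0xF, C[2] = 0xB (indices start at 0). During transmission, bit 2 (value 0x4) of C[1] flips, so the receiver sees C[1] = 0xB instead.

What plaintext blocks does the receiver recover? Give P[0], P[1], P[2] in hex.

CBC decryption: P_i = D(K, C_i) ⊕ C_{i−1}, with C_{−1} = IV.
Only C[1] changed, to 0xB. In CBC, a change in C_i garbles P_i and flips the same bit in P_{i+1}. Decrypting the received ciphertext:
P[0]: D(K, 0xF) = 0x9; 0x9 ⊕ 0x0 = 0x9.
P[1]: D(K, 0xB) = 0x5; 0x5 ⊕ 0xF = 0xA.
P[2]: D(K, 0xB) = 0x5; 0x5 ⊕ 0xB = 0xE.
Blocks that differ from the original plaintext: P[1], P[2].

P[0] = 0x9, P[1] = 0xA, P[2] = 0xE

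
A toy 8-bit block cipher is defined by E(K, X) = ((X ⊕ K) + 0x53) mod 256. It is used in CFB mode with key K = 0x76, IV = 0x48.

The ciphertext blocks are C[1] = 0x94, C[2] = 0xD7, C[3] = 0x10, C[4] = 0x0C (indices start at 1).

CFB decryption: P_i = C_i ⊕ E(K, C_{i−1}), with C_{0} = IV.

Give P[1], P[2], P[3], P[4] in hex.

P[1]: E(K, 0x48) = 0x91; 0x94 ⊕ 0x91 = 0x05.
P[2]: E(K, 0x94) = 0x35; 0xD7 ⊕ 0x35 = 0xE2.
P[3]: E(K, 0xD7) = 0xF4; 0x10 ⊕ 0xF4 = 0xE4.
P[4]: E(K, 0x10) = 0xB9; 0x0C ⊕ 0xB9 = 0xB5.

P[1] = 0x05, P[2] = 0xE2, P[3] = 0xE4, P[4] = 0xB5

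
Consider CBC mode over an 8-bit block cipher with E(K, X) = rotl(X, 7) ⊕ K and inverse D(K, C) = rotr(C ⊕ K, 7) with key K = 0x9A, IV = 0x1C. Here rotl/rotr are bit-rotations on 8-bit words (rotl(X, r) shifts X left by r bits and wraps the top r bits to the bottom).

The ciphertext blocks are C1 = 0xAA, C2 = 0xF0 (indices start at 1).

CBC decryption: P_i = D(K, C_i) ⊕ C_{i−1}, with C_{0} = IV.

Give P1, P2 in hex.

P1: D(K, 0xAA) = 0x60; 0x60 ⊕ 0x1C = 0x7C.
P2: D(K, 0xF0) = 0xD4; 0xD4 ⊕ 0xAA = 0x7E.

P1 = 0x7C, P2 = 0x7E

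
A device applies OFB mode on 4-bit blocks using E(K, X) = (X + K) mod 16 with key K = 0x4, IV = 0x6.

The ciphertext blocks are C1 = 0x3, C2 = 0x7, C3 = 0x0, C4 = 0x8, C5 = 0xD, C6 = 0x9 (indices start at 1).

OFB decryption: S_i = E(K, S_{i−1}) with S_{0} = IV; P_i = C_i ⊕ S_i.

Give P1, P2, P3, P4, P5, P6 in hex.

P1 = 0x9, P2 = 0x9, P3 = 0x2, P4 = 0xE, P5 = 0x7, P6 = 0x7

P1: S = E(K, 0x6) = 0xA; 0x3 ⊕ 0xA = 0x9.
P2: S = E(K, 0xA) = 0xE; 0x7 ⊕ 0xE = 0x9.
P3: S = E(K, 0xE) = 0x2; 0x0 ⊕ 0x2 = 0x2.
P4: S = E(K, 0x2) = 0x6; 0x8 ⊕ 0x6 = 0xE.
P5: S = E(K, 0x6) = 0xA; 0xD ⊕ 0xA = 0x7.
P6: S = E(K, 0xA) = 0xE; 0x9 ⊕ 0xE = 0x7.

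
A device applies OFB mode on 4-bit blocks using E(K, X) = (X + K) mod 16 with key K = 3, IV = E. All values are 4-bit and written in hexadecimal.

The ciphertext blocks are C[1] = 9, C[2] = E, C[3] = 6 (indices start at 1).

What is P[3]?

OFB decryption: S_i = E(K, S_{i−1}) with S_{0} = IV; P_i = C_i ⊕ S_i.
P[1]: S = E(K, E) = 1; 9 ⊕ 1 = 8.
P[2]: S = E(K, 1) = 4; E ⊕ 4 = A.
P[3]: S = E(K, 4) = 7; 6 ⊕ 7 = 1.

P[3] = 1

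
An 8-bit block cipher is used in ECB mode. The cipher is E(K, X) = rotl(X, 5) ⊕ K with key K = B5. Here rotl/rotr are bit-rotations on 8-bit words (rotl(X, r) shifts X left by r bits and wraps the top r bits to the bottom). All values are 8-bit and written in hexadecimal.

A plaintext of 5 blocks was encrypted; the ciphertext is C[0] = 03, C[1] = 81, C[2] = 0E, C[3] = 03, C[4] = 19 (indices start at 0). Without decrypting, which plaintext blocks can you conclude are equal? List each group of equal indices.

P[0] = P[3]

ECB encrypts each block independently with the same key, so equal ciphertext blocks imply equal plaintext blocks.
C[0] = C[3] = 03, so P[0] = P[3].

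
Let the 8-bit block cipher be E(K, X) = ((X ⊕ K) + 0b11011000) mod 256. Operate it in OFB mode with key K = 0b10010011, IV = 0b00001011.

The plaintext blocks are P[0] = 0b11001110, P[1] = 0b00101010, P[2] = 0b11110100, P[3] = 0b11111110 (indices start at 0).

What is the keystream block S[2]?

0b00000000

OFB encryption: S_i = E(K, S_{i−1}) with S_{−1} = IV; C_i = P_i ⊕ S_i.
C[0]: S = E(K, 0b00001011) = 0b01110000; 0b11001110 ⊕ 0b01110000 = 0b10111110.
C[1]: S = E(K, 0b01110000) = 0b10111011; 0b00101010 ⊕ 0b10111011 = 0b10010001.
C[2]: S = E(K, 0b10111011) = 0b00000000; 0b11110100 ⊕ 0b00000000 = 0b11110100.
So S[2] = 0b00000000.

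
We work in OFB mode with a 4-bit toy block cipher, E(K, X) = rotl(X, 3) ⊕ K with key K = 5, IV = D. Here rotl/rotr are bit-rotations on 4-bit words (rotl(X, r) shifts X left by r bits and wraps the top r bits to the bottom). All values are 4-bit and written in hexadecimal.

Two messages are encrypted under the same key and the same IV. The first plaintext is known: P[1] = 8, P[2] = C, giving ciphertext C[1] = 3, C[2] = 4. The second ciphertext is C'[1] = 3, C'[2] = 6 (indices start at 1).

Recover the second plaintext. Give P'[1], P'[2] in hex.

In OFB with a reused IV, both messages share the same keystream S_i, so C_i ⊕ C'_i = P_i ⊕ P'_i and thus P'_i = P_i ⊕ C_i ⊕ C'_i.
P'[1]: 8 ⊕ 3 ⊕ 3 = 8.
P'[2]: C ⊕ 4 ⊕ 6 = E.

P'[1] = 8, P'[2] = E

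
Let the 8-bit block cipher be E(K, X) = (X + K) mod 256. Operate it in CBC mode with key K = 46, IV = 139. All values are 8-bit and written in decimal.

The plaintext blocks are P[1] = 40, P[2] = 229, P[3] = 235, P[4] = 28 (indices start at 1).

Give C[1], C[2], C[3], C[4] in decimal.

C[1] = 209, C[2] = 98, C[3] = 183, C[4] = 217

CBC encryption: C_i = E(K, P_i ⊕ C_{i−1}), with C_{0} = IV.
C[1]: P[1] ⊕ 139 = 163; E(K, 163) = 209.
C[2]: P[2] ⊕ 209 = 52; E(K, 52) = 98.
C[3]: P[3] ⊕ 98 = 137; E(K, 137) = 183.
C[4]: P[4] ⊕ 183 = 171; E(K, 171) = 217.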